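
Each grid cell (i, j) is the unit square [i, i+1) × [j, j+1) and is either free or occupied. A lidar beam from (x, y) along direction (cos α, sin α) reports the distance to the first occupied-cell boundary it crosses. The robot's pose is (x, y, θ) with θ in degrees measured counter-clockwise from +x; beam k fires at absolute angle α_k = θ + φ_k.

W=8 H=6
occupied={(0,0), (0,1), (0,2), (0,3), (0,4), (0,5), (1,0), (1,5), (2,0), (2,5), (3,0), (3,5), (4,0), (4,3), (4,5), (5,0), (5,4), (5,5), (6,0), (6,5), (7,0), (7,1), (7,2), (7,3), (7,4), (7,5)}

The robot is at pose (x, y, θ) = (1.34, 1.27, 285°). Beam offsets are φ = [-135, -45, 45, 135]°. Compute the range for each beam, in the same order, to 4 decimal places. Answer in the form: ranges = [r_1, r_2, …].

ranges = [0.3926, 0.3118, 0.5400, 4.3070]

beam 1: φ=-135°, α=150°
  dir = (cos 150°, sin 150°) = (-0.8660, 0.5000); from cell (1,1)
  next x-line at t=0.3926, next y-line at t=1.4600; Δt_x=1.1547, Δt_y=2.0000
    x: enter (0,1) at t=0.3926 ← occupied
  → r_1 = 0.3926
beam 2: φ=-45°, α=240°
  dir = (cos 240°, sin 240°) = (-0.5000, -0.8660); from cell (1,1)
  next x-line at t=0.6800, next y-line at t=0.3118; Δt_x=2.0000, Δt_y=1.1547
    y: enter (1,0) at t=0.3118 ← occupied
  → r_2 = 0.3118
beam 3: φ=45°, α=330°
  dir = (cos 330°, sin 330°) = (0.8660, -0.5000); from cell (1,1)
  next x-line at t=0.7621, next y-line at t=0.5400; Δt_x=1.1547, Δt_y=2.0000
    y: enter (1,0) at t=0.5400 ← occupied
  → r_3 = 0.5400
beam 4: φ=135°, α=60°
  dir = (cos 60°, sin 60°) = (0.5000, 0.8660); from cell (1,1)
  next x-line at t=1.3200, next y-line at t=0.8429; Δt_x=2.0000, Δt_y=1.1547
    y: enter (1,2) at t=0.8429
    x: enter (2,2) at t=1.3200
    y: enter (2,3) at t=1.9976
    y: enter (2,4) at t=3.1523
    x: enter (3,4) at t=3.3200
    y: enter (3,5) at t=4.3070 ← occupied
  → r_4 = 4.3070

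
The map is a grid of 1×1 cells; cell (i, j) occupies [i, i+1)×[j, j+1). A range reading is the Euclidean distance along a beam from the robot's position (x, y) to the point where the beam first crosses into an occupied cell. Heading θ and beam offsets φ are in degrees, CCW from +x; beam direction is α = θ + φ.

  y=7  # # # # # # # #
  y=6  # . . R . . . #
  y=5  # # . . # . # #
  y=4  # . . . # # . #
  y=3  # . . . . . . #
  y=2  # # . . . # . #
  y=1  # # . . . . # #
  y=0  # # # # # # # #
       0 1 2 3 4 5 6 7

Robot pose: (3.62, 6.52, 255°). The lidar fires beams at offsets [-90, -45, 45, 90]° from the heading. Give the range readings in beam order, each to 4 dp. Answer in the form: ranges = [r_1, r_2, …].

beam 1: φ=-90°, α=165°
  d=(-0.9659,0.2588)  start (3,6)  tX=0.6419 tY=1.8546  stride 1/|dx|=1.0353 1/|dy|=3.8637
    cross x-line → (2,6), t=0.6419
    cross x-line → (1,6), t=1.6771
    cross y-line → (1,7), t=1.8546 (wall)
  → r_1 = 1.8546
beam 2: φ=-45°, α=210°
  d=(-0.8660,-0.5000)  start (3,6)  tX=0.7159 tY=1.0400  stride 1/|dx|=1.1547 1/|dy|=2.0000
    cross x-line → (2,6), t=0.7159
    cross y-line → (2,5), t=1.0400
    cross x-line → (1,5), t=1.8706 (wall)
  → r_2 = 1.8706
beam 3: φ=45°, α=300°
  d=(0.5000,-0.8660)  start (3,6)  tX=0.7600 tY=0.6004  stride 1/|dx|=2.0000 1/|dy|=1.1547
    cross y-line → (3,5), t=0.6004
    cross x-line → (4,5), t=0.7600 (wall)
  → r_3 = 0.7600
beam 4: φ=90°, α=345°
  d=(0.9659,-0.2588)  start (3,6)  tX=0.3934 tY=2.0091  stride 1/|dx|=1.0353 1/|dy|=3.8637
    cross x-line → (4,6), t=0.3934
    cross x-line → (5,6), t=1.4287
    cross y-line → (5,5), t=2.0091
    cross x-line → (6,5), t=2.4640 (wall)
  → r_4 = 2.4640

ranges = [1.8546, 1.8706, 0.7600, 2.4640]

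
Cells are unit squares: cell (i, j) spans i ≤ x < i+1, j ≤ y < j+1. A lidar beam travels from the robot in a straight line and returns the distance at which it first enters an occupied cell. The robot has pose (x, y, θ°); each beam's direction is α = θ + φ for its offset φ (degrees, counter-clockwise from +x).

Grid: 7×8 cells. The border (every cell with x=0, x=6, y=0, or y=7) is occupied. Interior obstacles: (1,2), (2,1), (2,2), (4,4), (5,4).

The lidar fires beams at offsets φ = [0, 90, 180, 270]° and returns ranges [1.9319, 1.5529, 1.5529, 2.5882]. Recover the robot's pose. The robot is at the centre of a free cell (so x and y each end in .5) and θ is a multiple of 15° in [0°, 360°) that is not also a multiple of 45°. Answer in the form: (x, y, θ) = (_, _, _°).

(x, y, θ) = (2.5, 5.5, 345°)

The pose lattice has 25·16 = 400 candidates. Test each by forward raycasting.
  (3.5, 2.5, 75°): beam 2 = 0.5176 ≠ 1.5529 ✗
  (3.5, 2.5, 330°): beam 1 = 2.8868 ≠ 1.9319 ✗
  (1.5, 5.5, 105°): beam 1 = 1.5529 ≠ 1.9319 ✗
  (3.5, 6.5, 345°): beam 1 = 2.5882 ≠ 1.9319 ✗
  …
  (2.5, 5.5, 345°): r_1=1.9319, r_2=1.5529, r_3=1.5529, r_4=2.5882 — all match ✓
Only this pose fits every beam.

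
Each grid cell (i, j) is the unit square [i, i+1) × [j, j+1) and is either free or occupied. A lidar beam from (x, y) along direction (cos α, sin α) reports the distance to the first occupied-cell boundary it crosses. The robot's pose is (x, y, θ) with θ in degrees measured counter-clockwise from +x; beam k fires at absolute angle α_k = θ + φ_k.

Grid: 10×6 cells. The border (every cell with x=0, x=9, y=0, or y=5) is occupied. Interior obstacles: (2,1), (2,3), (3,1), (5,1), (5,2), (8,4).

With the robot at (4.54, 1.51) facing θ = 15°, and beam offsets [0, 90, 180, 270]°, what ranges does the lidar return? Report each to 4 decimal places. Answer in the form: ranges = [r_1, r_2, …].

beam 1: φ=0°, α=15°
  dir = (cos 15°, sin 15°) = (0.9659, 0.2588); from cell (4,1)
  next x-line at t=0.4762, next y-line at t=1.8932; Δt_x=1.0353, Δt_y=3.8637
    x: enter (5,1) at t=0.4762 ← occupied
  → r_1 = 0.4762
beam 2: φ=90°, α=105°
  dir = (cos 105°, sin 105°) = (-0.2588, 0.9659); from cell (4,1)
  next x-line at t=2.0864, next y-line at t=0.5073; Δt_x=3.8637, Δt_y=1.0353
    y: enter (4,2) at t=0.5073
    y: enter (4,3) at t=1.5426
    x: enter (3,3) at t=2.0864
    y: enter (3,4) at t=2.5778
    y: enter (3,5) at t=3.6131 ← occupied
  → r_2 = 3.6131
beam 3: φ=180°, α=195°
  dir = (cos 195°, sin 195°) = (-0.9659, -0.2588); from cell (4,1)
  next x-line at t=0.5590, next y-line at t=1.9705; Δt_x=1.0353, Δt_y=3.8637
    x: enter (3,1) at t=0.5590 ← occupied
  → r_3 = 0.5590
beam 4: φ=270°, α=285°
  dir = (cos 285°, sin 285°) = (0.2588, -0.9659); from cell (4,1)
  next x-line at t=1.7773, next y-line at t=0.5280; Δt_x=3.8637, Δt_y=1.0353
    y: enter (4,0) at t=0.5280 ← occupied
  → r_4 = 0.5280

ranges = [0.4762, 3.6131, 0.5590, 0.5280]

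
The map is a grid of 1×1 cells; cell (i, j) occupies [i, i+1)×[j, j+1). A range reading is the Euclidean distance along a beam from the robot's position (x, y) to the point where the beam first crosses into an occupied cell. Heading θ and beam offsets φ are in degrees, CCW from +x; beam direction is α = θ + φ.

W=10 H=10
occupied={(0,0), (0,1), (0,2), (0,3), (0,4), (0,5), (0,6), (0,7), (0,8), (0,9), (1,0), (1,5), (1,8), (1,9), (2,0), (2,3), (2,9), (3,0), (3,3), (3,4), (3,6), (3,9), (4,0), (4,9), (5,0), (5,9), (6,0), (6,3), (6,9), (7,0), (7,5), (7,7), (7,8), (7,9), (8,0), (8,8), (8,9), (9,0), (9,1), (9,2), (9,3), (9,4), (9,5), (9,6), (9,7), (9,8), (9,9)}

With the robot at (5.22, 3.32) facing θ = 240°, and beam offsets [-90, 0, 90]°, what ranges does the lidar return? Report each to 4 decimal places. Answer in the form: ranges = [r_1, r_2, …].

ranges = [1.4087, 2.6789, 4.3648]

beam 1: φ=-90°, α=150°
  d=(-0.8660,0.5000)  start (5,3)  tX=0.2540 tY=1.3600  stride 1/|dx|=1.1547 1/|dy|=2.0000
    cross x-line → (4,3), t=0.2540
    cross y-line → (4,4), t=1.3600
    cross x-line → (3,4), t=1.4087 (wall)
  → r_1 = 1.4087
beam 2: φ=0°, α=240°
  d=(-0.5000,-0.8660)  start (5,3)  tX=0.4400 tY=0.3695  stride 1/|dx|=2.0000 1/|dy|=1.1547
    cross y-line → (5,2), t=0.3695
    cross x-line → (4,2), t=0.4400
    cross y-line → (4,1), t=1.5242
    cross x-line → (3,1), t=2.4400
    cross y-line → (3,0), t=2.6789 (wall)
  → r_2 = 2.6789
beam 3: φ=90°, α=330°
  d=(0.8660,-0.5000)  start (5,3)  tX=0.9007 tY=0.6400  stride 1/|dx|=1.1547 1/|dy|=2.0000
    cross y-line → (5,2), t=0.6400
    cross x-line → (6,2), t=0.9007
    cross x-line → (7,2), t=2.0554
    cross y-line → (7,1), t=2.6400
    cross x-line → (8,1), t=3.2101
    cross x-line → (9,1), t=4.3648 (wall)
  → r_3 = 4.3648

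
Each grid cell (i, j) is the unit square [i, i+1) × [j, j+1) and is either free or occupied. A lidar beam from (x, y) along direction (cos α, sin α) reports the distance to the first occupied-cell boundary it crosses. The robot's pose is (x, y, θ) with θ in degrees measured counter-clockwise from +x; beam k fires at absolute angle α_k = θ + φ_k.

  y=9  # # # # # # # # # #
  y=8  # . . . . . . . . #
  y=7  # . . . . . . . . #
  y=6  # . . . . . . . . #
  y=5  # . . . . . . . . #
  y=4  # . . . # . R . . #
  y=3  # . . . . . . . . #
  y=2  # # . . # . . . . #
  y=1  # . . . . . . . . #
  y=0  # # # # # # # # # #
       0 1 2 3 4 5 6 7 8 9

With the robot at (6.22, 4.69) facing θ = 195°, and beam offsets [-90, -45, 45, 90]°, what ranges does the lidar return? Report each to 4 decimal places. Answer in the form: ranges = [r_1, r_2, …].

ranges = [4.4620, 6.0275, 2.4400, 3.8202]

beam 1: φ=-90°, α=105°
  dir = (cos 105°, sin 105°) = (-0.2588, 0.9659); from cell (6,4)
  next x-line at t=0.8500, next y-line at t=0.3209; Δt_x=3.8637, Δt_y=1.0353
    y: enter (6,5) at t=0.3209
    x: enter (5,5) at t=0.8500
    y: enter (5,6) at t=1.3562
    y: enter (5,7) at t=2.3915
    y: enter (5,8) at t=3.4268
    y: enter (5,9) at t=4.4620 ← occupied
  → r_1 = 4.4620
beam 2: φ=-45°, α=150°
  dir = (cos 150°, sin 150°) = (-0.8660, 0.5000); from cell (6,4)
  next x-line at t=0.2540, next y-line at t=0.6200; Δt_x=1.1547, Δt_y=2.0000
    x: enter (5,4) at t=0.2540
    y: enter (5,5) at t=0.6200
    x: enter (4,5) at t=1.4087
    x: enter (3,5) at t=2.5634
    y: enter (3,6) at t=2.6200
    x: enter (2,6) at t=3.7181
    y: enter (2,7) at t=4.6200
    x: enter (1,7) at t=4.8728
    x: enter (0,7) at t=6.0275 ← occupied
  → r_2 = 6.0275
beam 3: φ=45°, α=240°
  dir = (cos 240°, sin 240°) = (-0.5000, -0.8660); from cell (6,4)
  next x-line at t=0.4400, next y-line at t=0.7967; Δt_x=2.0000, Δt_y=1.1547
    x: enter (5,4) at t=0.4400
    y: enter (5,3) at t=0.7967
    y: enter (5,2) at t=1.9514
    x: enter (4,2) at t=2.4400 ← occupied
  → r_3 = 2.4400
beam 4: φ=90°, α=285°
  dir = (cos 285°, sin 285°) = (0.2588, -0.9659); from cell (6,4)
  next x-line at t=3.0137, next y-line at t=0.7143; Δt_x=3.8637, Δt_y=1.0353
    y: enter (6,3) at t=0.7143
    y: enter (6,2) at t=1.7496
    y: enter (6,1) at t=2.7849
    x: enter (7,1) at t=3.0137
    y: enter (7,0) at t=3.8202 ← occupied
  → r_4 = 3.8202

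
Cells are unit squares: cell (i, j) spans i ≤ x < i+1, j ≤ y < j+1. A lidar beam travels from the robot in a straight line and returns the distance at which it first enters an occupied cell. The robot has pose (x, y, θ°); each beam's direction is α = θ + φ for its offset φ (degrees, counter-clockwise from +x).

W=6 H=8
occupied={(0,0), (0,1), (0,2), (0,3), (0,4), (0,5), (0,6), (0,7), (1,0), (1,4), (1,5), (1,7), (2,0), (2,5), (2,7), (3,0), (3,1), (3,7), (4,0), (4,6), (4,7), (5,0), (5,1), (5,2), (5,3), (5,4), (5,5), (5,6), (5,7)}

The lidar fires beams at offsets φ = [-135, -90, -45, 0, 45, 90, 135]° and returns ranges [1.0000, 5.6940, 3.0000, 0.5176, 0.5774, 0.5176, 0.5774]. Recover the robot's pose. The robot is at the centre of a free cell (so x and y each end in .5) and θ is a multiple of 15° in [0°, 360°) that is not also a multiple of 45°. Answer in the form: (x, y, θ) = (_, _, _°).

Candidates: 19 free-cell centres × 16 headings = 304 poses. Raycast each; keep the one whose scan matches to 4 dp.
  (1.5, 3.5, 285°): beam 1 = 0.5774 ≠ 1.0000 ✗
  (3.5, 3.5, 285°): beam 1 = 1.7321 ≠ 1.0000 ✗
  (2.5, 1.5, 210°): beam 1 = 5.6940 ≠ 1.0000 ✗
  (2.5, 4.5, 120°): beam 1 = 2.5882 ≠ 1.0000 ✗
  …
  (3.5, 6.5, 345°): r_1=1.0000, r_2=5.6940, r_3=3.0000, r_4=0.5176, r_5=0.5774, r_6=0.5176, r_7=0.5774 — all match ✓
No second candidate reproduces the full scan.

(x, y, θ) = (3.5, 6.5, 345°)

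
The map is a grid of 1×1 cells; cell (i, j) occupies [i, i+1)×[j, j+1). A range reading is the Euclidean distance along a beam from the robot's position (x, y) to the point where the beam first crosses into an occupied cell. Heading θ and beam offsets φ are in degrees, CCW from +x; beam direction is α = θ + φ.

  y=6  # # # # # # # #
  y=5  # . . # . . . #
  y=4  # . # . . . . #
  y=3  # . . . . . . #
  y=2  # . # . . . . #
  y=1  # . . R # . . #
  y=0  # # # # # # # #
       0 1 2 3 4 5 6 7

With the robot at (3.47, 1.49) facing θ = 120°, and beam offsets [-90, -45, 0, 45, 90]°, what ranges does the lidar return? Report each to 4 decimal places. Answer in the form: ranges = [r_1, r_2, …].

ranges = [0.6120, 4.6691, 0.9400, 2.5571, 0.9800]

beam 1: φ=-90°, α=30°
  d=(0.8660,0.5000)  start (3,1)  tX=0.6120 tY=1.0200  stride 1/|dx|=1.1547 1/|dy|=2.0000
    cross x-line → (4,1), t=0.6120 (wall)
  → r_1 = 0.6120
beam 2: φ=-45°, α=75°
  d=(0.2588,0.9659)  start (3,1)  tX=2.0478 tY=0.5280  stride 1/|dx|=3.8637 1/|dy|=1.0353
    cross y-line → (3,2), t=0.5280
    cross y-line → (3,3), t=1.5633
    cross x-line → (4,3), t=2.0478
    cross y-line → (4,4), t=2.5985
    cross y-line → (4,5), t=3.6338
    cross y-line → (4,6), t=4.6691 (wall)
  → r_2 = 4.6691
beam 3: φ=0°, α=120°
  d=(-0.5000,0.8660)  start (3,1)  tX=0.9400 tY=0.5889  stride 1/|dx|=2.0000 1/|dy|=1.1547
    cross y-line → (3,2), t=0.5889
    cross x-line → (2,2), t=0.9400 (wall)
  → r_3 = 0.9400
beam 4: φ=45°, α=165°
  d=(-0.9659,0.2588)  start (3,1)  tX=0.4866 tY=1.9705  stride 1/|dx|=1.0353 1/|dy|=3.8637
    cross x-line → (2,1), t=0.4866
    cross x-line → (1,1), t=1.5219
    cross y-line → (1,2), t=1.9705
    cross x-line → (0,2), t=2.5571 (wall)
  → r_4 = 2.5571
beam 5: φ=90°, α=210°
  d=(-0.8660,-0.5000)  start (3,1)  tX=0.5427 tY=0.9800  stride 1/|dx|=1.1547 1/|dy|=2.0000
    cross x-line → (2,1), t=0.5427
    cross y-line → (2,0), t=0.9800 (wall)
  → r_5 = 0.9800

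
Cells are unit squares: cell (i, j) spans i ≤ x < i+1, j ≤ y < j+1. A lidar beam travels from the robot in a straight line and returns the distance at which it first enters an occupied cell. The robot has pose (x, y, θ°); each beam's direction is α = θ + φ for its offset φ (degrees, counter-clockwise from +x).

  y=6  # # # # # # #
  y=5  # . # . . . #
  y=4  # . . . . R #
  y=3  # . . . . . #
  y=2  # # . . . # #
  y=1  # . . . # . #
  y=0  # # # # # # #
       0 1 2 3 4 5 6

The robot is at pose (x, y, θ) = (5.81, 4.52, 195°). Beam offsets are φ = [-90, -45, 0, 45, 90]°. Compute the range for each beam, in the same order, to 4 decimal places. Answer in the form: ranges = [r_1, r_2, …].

ranges = [1.5322, 2.9600, 4.9797, 2.9098, 0.7341]

beam 1: φ=-90°, α=105°
  direction (-0.2588, 0.9659); cell (5,4); t to first gridline: x 3.1296, y 0.4969 (then +3.8637 / +1.0353)
    (5,5) via y @ 0.4969
    (5,6) via y @ 1.5322  # hit
  → r_1 = 1.5322
beam 2: φ=-45°, α=150°
  direction (-0.8660, 0.5000); cell (5,4); t to first gridline: x 0.9353, y 0.9600 (then +1.1547 / +2.0000)
    (4,4) via x @ 0.9353
    (4,5) via y @ 0.9600
    (3,5) via x @ 2.0900
    (3,6) via y @ 2.9600  # hit
  → r_2 = 2.9600
beam 3: φ=0°, α=195°
  direction (-0.9659, -0.2588); cell (5,4); t to first gridline: x 0.8386, y 2.0091 (then +1.0353 / +3.8637)
    (4,4) via x @ 0.8386
    (3,4) via x @ 1.8738
    (3,3) via y @ 2.0091
    (2,3) via x @ 2.9091
    (1,3) via x @ 3.9444
    (0,3) via x @ 4.9797  # hit
  → r_3 = 4.9797
beam 4: φ=45°, α=240°
  direction (-0.5000, -0.8660); cell (5,4); t to first gridline: x 1.6200, y 0.6004 (then +2.0000 / +1.1547)
    (5,3) via y @ 0.6004
    (4,3) via x @ 1.6200
    (4,2) via y @ 1.7551
    (4,1) via y @ 2.9098  # hit
  → r_4 = 2.9098
beam 5: φ=90°, α=285°
  direction (0.2588, -0.9659); cell (5,4); t to first gridline: x 0.7341, y 0.5383 (then +3.8637 / +1.0353)
    (5,3) via y @ 0.5383
    (6,3) via x @ 0.7341  # hit
  → r_5 = 0.7341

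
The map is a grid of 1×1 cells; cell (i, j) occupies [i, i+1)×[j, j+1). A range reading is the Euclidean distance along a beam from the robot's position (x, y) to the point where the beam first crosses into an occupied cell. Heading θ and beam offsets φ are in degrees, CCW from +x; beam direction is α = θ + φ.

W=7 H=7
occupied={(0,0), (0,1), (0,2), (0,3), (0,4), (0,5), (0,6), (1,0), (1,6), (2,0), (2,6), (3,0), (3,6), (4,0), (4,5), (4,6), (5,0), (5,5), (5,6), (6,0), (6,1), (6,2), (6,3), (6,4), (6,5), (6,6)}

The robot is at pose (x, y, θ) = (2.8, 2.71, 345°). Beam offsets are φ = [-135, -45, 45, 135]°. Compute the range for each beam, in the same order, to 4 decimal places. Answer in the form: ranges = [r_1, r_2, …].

beam 1: φ=-135°, α=210°
  dir = (cos 210°, sin 210°) = (-0.8660, -0.5000); from cell (2,2)
  next x-line at t=0.9238, next y-line at t=1.4200; Δt_x=1.1547, Δt_y=2.0000
    x: enter (1,2) at t=0.9238
    y: enter (1,1) at t=1.4200
    x: enter (0,1) at t=2.0785 ← occupied
  → r_1 = 2.0785
beam 2: φ=-45°, α=300°
  dir = (cos 300°, sin 300°) = (0.5000, -0.8660); from cell (2,2)
  next x-line at t=0.4000, next y-line at t=0.8198; Δt_x=2.0000, Δt_y=1.1547
    x: enter (3,2) at t=0.4000
    y: enter (3,1) at t=0.8198
    y: enter (3,0) at t=1.9745 ← occupied
  → r_2 = 1.9745
beam 3: φ=45°, α=30°
  dir = (cos 30°, sin 30°) = (0.8660, 0.5000); from cell (2,2)
  next x-line at t=0.2309, next y-line at t=0.5800; Δt_x=1.1547, Δt_y=2.0000
    x: enter (3,2) at t=0.2309
    y: enter (3,3) at t=0.5800
    x: enter (4,3) at t=1.3856
    x: enter (5,3) at t=2.5403
    y: enter (5,4) at t=2.5800
    x: enter (6,4) at t=3.6950 ← occupied
  → r_3 = 3.6950
beam 4: φ=135°, α=120°
  dir = (cos 120°, sin 120°) = (-0.5000, 0.8660); from cell (2,2)
  next x-line at t=1.6000, next y-line at t=0.3349; Δt_x=2.0000, Δt_y=1.1547
    y: enter (2,3) at t=0.3349
    y: enter (2,4) at t=1.4896
    x: enter (1,4) at t=1.6000
    y: enter (1,5) at t=2.6443
    x: enter (0,5) at t=3.6000 ← occupied
  → r_4 = 3.6000

ranges = [2.0785, 1.9745, 3.6950, 3.6000]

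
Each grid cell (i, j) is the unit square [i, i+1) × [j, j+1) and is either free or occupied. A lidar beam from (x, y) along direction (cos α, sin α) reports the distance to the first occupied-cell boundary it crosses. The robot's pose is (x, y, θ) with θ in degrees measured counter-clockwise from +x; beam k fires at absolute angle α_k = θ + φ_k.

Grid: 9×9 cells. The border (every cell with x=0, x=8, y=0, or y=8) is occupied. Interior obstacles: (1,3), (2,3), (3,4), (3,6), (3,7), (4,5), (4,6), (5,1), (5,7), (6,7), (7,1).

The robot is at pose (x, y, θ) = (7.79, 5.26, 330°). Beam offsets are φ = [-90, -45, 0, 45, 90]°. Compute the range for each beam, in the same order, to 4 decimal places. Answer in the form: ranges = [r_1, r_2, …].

beam 1: φ=-90°, α=240°
  cosα=-0.5000 sinα=-0.8660 | (7,5) | tMaxX 1.5800 tMaxY 0.3002 | tΔX 2.0000 tΔY 1.1547
    t=0.3002 [y] (7,4)
    t=1.4549 [y] (7,3)
    t=1.5800 [x] (6,3)
    t=2.6096 [y] (6,2)
    t=3.5800 [x] (5,2)
    t=3.7643 [y] (5,1) — stop
  → r_1 = 3.7643
beam 2: φ=-45°, α=285°
  cosα=0.2588 sinα=-0.9659 | (7,5) | tMaxX 0.8114 tMaxY 0.2692 | tΔX 3.8637 tΔY 1.0353
    t=0.2692 [y] (7,4)
    t=0.8114 [x] (8,4) — stop
  → r_2 = 0.8114
beam 3: φ=0°, α=330°
  cosα=0.8660 sinα=-0.5000 | (7,5) | tMaxX 0.2425 tMaxY 0.5200 | tΔX 1.1547 tΔY 2.0000
    t=0.2425 [x] (8,5) — stop
  → r_3 = 0.2425
beam 4: φ=45°, α=15°
  cosα=0.9659 sinα=0.2588 | (7,5) | tMaxX 0.2174 tMaxY 2.8591 | tΔX 1.0353 tΔY 3.8637
    t=0.2174 [x] (8,5) — stop
  → r_4 = 0.2174
beam 5: φ=90°, α=60°
  cosα=0.5000 sinα=0.8660 | (7,5) | tMaxX 0.4200 tMaxY 0.8545 | tΔX 2.0000 tΔY 1.1547
    t=0.4200 [x] (8,5) — stop
  → r_5 = 0.4200

ranges = [3.7643, 0.8114, 0.2425, 0.2174, 0.4200]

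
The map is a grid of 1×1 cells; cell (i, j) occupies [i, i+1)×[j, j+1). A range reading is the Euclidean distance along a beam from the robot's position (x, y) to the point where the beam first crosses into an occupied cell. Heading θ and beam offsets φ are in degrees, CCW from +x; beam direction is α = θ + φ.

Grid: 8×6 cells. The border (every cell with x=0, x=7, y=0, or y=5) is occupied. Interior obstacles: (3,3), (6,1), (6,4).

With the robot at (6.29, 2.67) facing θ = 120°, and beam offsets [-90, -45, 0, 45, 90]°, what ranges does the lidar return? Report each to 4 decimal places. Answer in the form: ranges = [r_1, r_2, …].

beam 1: φ=-90°, α=30°
  cosα=0.8660 sinα=0.5000 | (6,2) | tMaxX 0.8198 tMaxY 0.6600 | tΔX 1.1547 tΔY 2.0000
    t=0.6600 [y] (6,3)
    t=0.8198 [x] (7,3) — stop
  → r_1 = 0.8198
beam 2: φ=-45°, α=75°
  cosα=0.2588 sinα=0.9659 | (6,2) | tMaxX 2.7432 tMaxY 0.3416 | tΔX 3.8637 tΔY 1.0353
    t=0.3416 [y] (6,3)
    t=1.3769 [y] (6,4) — stop
  → r_2 = 1.3769
beam 3: φ=0°, α=120°
  cosα=-0.5000 sinα=0.8660 | (6,2) | tMaxX 0.5800 tMaxY 0.3811 | tΔX 2.0000 tΔY 1.1547
    t=0.3811 [y] (6,3)
    t=0.5800 [x] (5,3)
    t=1.5358 [y] (5,4)
    t=2.5800 [x] (4,4)
    t=2.6905 [y] (4,5) — stop
  → r_3 = 2.6905
beam 4: φ=45°, α=165°
  cosα=-0.9659 sinα=0.2588 | (6,2) | tMaxX 0.3002 tMaxY 1.2750 | tΔX 1.0353 tΔY 3.8637
    t=0.3002 [x] (5,2)
    t=1.2750 [y] (5,3)
    t=1.3355 [x] (4,3)
    t=2.3708 [x] (3,3) — stop
  → r_4 = 2.3708
beam 5: φ=90°, α=210°
  cosα=-0.8660 sinα=-0.5000 | (6,2) | tMaxX 0.3349 tMaxY 1.3400 | tΔX 1.1547 tΔY 2.0000
    t=0.3349 [x] (5,2)
    t=1.3400 [y] (5,1)
    t=1.4896 [x] (4,1)
    t=2.6443 [x] (3,1)
    t=3.3400 [y] (3,0) — stop
  → r_5 = 3.3400

ranges = [0.8198, 1.3769, 2.6905, 2.3708, 3.3400]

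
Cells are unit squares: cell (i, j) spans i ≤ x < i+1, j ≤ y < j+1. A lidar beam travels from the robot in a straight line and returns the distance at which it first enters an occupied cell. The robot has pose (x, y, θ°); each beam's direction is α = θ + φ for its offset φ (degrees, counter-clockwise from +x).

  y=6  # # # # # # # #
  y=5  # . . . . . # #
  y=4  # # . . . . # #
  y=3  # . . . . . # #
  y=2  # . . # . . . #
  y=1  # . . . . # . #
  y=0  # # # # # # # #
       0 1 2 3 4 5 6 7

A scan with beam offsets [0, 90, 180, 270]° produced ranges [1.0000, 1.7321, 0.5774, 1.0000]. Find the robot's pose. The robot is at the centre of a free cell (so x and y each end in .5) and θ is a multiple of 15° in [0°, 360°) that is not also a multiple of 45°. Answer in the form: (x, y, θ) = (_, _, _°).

(x, y, θ) = (2.5, 1.5, 60°)

Candidates: 24 free-cell centres × 16 headings = 384 poses. Raycast each; keep the one whose scan matches to 4 dp.
  (4.5, 2.5, 165°): beam 1 = 0.5176 ≠ 1.0000 ✗
  (4.5, 4.5, 60°): beam 1 = 1.7321 ≠ 1.0000 ✗
  (1.5, 1.5, 60°): beam 1 = 5.1962 ≠ 1.0000 ✗
  (3.5, 3.5, 105°): beam 1 = 2.5882 ≠ 1.0000 ✗
  …
  (2.5, 1.5, 60°): r_1=1.0000, r_2=1.7321, r_3=0.5774, r_4=1.0000 — all match ✓
No second candidate reproduces the full scan.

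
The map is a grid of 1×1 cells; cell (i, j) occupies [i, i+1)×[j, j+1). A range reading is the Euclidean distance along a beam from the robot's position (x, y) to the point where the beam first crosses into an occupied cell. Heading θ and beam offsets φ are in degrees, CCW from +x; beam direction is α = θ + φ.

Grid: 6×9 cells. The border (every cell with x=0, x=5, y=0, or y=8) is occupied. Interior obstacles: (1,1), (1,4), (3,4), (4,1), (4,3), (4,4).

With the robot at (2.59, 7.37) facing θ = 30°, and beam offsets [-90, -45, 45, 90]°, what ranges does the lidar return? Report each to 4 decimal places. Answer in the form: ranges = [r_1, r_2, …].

beam 1: φ=-90°, α=300°
  direction (0.5000, -0.8660); cell (2,7); t to first gridline: x 0.8200, y 0.4272 (then +2.0000 / +1.1547)
    (2,6) via y @ 0.4272
    (3,6) via x @ 0.8200
    (3,5) via y @ 1.5819
    (3,4) via y @ 2.7366  # hit
  → r_1 = 2.7366
beam 2: φ=-45°, α=345°
  direction (0.9659, -0.2588); cell (2,7); t to first gridline: x 0.4245, y 1.4296 (then +1.0353 / +3.8637)
    (3,7) via x @ 0.4245
    (3,6) via y @ 1.4296
    (4,6) via x @ 1.4597
    (5,6) via x @ 2.4950  # hit
  → r_2 = 2.4950
beam 3: φ=45°, α=75°
  direction (0.2588, 0.9659); cell (2,7); t to first gridline: x 1.5841, y 0.6522 (then +3.8637 / +1.0353)
    (2,8) via y @ 0.6522  # hit
  → r_3 = 0.6522
beam 4: φ=90°, α=120°
  direction (-0.5000, 0.8660); cell (2,7); t to first gridline: x 1.1800, y 0.7275 (then +2.0000 / +1.1547)
    (2,8) via y @ 0.7275  # hit
  → r_4 = 0.7275

ranges = [2.7366, 2.4950, 0.6522, 0.7275]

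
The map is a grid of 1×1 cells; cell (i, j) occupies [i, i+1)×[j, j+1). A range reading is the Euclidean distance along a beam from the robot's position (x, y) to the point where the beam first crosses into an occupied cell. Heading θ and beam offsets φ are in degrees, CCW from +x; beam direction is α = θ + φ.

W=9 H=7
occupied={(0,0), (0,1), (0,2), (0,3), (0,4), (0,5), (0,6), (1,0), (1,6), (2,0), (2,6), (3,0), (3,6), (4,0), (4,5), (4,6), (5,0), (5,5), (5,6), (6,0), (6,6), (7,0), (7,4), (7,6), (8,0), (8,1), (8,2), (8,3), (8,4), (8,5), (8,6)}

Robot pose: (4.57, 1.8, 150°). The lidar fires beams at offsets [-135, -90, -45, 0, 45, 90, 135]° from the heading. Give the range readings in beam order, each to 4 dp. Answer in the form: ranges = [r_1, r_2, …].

ranges = [3.5510, 4.8497, 4.3482, 4.1223, 3.0910, 0.9238, 0.8282]

beam 1: φ=-135°, α=15°
  d=(0.9659,0.2588)  start (4,1)  tX=0.4452 tY=0.7727  stride 1/|dx|=1.0353 1/|dy|=3.8637
    cross x-line → (5,1), t=0.4452
    cross y-line → (5,2), t=0.7727
    cross x-line → (6,2), t=1.4804
    cross x-line → (7,2), t=2.5157
    cross x-line → (8,2), t=3.5510 (wall)
  → r_1 = 3.5510
beam 2: φ=-90°, α=60°
  d=(0.5000,0.8660)  start (4,1)  tX=0.8600 tY=0.2309  stride 1/|dx|=2.0000 1/|dy|=1.1547
    cross y-line → (4,2), t=0.2309
    cross x-line → (5,2), t=0.8600
    cross y-line → (5,3), t=1.3856
    cross y-line → (5,4), t=2.5403
    cross x-line → (6,4), t=2.8600
    cross y-line → (6,5), t=3.6950
    cross y-line → (6,6), t=4.8497 (wall)
  → r_2 = 4.8497
beam 3: φ=-45°, α=105°
  d=(-0.2588,0.9659)  start (4,1)  tX=2.2023 tY=0.2071  stride 1/|dx|=3.8637 1/|dy|=1.0353
    cross y-line → (4,2), t=0.2071
    cross y-line → (4,3), t=1.2423
    cross x-line → (3,3), t=2.2023
    cross y-line → (3,4), t=2.2776
    cross y-line → (3,5), t=3.3129
    cross y-line → (3,6), t=4.3482 (wall)
  → r_3 = 4.3482
beam 4: φ=0°, α=150°
  d=(-0.8660,0.5000)  start (4,1)  tX=0.6582 tY=0.4000  stride 1/|dx|=1.1547 1/|dy|=2.0000
    cross y-line → (4,2), t=0.4000
    cross x-line → (3,2), t=0.6582
    cross x-line → (2,2), t=1.8129
    cross y-line → (2,3), t=2.4000
    cross x-line → (1,3), t=2.9676
    cross x-line → (0,3), t=4.1223 (wall)
  → r_4 = 4.1223
beam 5: φ=45°, α=195°
  d=(-0.9659,-0.2588)  start (4,1)  tX=0.5901 tY=3.0910  stride 1/|dx|=1.0353 1/|dy|=3.8637
    cross x-line → (3,1), t=0.5901
    cross x-line → (2,1), t=1.6254
    cross x-line → (1,1), t=2.6607
    cross y-line → (1,0), t=3.0910 (wall)
  → r_5 = 3.0910
beam 6: φ=90°, α=240°
  d=(-0.5000,-0.8660)  start (4,1)  tX=1.1400 tY=0.9238  stride 1/|dx|=2.0000 1/|dy|=1.1547
    cross y-line → (4,0), t=0.9238 (wall)
  → r_6 = 0.9238
beam 7: φ=135°, α=285°
  d=(0.2588,-0.9659)  start (4,1)  tX=1.6614 tY=0.8282  stride 1/|dx|=3.8637 1/|dy|=1.0353
    cross y-line → (4,0), t=0.8282 (wall)
  → r_7 = 0.8282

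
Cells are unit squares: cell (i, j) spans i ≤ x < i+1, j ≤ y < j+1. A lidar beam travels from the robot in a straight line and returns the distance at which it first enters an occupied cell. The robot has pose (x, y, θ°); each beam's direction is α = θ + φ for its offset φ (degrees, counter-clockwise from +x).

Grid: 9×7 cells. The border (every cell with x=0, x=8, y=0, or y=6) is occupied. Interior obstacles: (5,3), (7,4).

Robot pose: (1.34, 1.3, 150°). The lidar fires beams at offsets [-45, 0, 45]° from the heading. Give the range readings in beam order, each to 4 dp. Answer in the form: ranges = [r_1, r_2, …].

ranges = [1.3137, 0.3926, 0.3520]

beam 1: φ=-45°, α=105°
  d=(-0.2588,0.9659)  start (1,1)  tX=1.3137 tY=0.7247  stride 1/|dx|=3.8637 1/|dy|=1.0353
    cross y-line → (1,2), t=0.7247
    cross x-line → (0,2), t=1.3137 (wall)
  → r_1 = 1.3137
beam 2: φ=0°, α=150°
  d=(-0.8660,0.5000)  start (1,1)  tX=0.3926 tY=1.4000  stride 1/|dx|=1.1547 1/|dy|=2.0000
    cross x-line → (0,1), t=0.3926 (wall)
  → r_2 = 0.3926
beam 3: φ=45°, α=195°
  d=(-0.9659,-0.2588)  start (1,1)  tX=0.3520 tY=1.1591  stride 1/|dx|=1.0353 1/|dy|=3.8637
    cross x-line → (0,1), t=0.3520 (wall)
  → r_3 = 0.3520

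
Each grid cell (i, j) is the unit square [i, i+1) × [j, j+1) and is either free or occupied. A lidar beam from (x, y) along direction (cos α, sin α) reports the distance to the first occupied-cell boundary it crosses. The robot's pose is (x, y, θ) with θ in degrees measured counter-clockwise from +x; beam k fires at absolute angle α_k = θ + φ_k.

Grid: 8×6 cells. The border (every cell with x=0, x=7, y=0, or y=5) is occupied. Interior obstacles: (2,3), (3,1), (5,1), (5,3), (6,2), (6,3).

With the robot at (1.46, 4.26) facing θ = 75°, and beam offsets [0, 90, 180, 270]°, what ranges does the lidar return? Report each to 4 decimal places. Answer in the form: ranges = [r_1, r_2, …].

ranges = [0.7661, 0.4762, 1.7773, 1.0046]

beam 1: φ=0°, α=75°
  cosα=0.2588 sinα=0.9659 | (1,4) | tMaxX 2.0864 tMaxY 0.7661 | tΔX 3.8637 tΔY 1.0353
    t=0.7661 [y] (1,5) — stop
  → r_1 = 0.7661
beam 2: φ=90°, α=165°
  cosα=-0.9659 sinα=0.2588 | (1,4) | tMaxX 0.4762 tMaxY 2.8591 | tΔX 1.0353 tΔY 3.8637
    t=0.4762 [x] (0,4) — stop
  → r_2 = 0.4762
beam 3: φ=180°, α=255°
  cosα=-0.2588 sinα=-0.9659 | (1,4) | tMaxX 1.7773 tMaxY 0.2692 | tΔX 3.8637 tΔY 1.0353
    t=0.2692 [y] (1,3)
    t=1.3044 [y] (1,2)
    t=1.7773 [x] (0,2) — stop
  → r_3 = 1.7773
beam 4: φ=270°, α=345°
  cosα=0.9659 sinα=-0.2588 | (1,4) | tMaxX 0.5590 tMaxY 1.0046 | tΔX 1.0353 tΔY 3.8637
    t=0.5590 [x] (2,4)
    t=1.0046 [y] (2,3) — stop
  → r_4 = 1.0046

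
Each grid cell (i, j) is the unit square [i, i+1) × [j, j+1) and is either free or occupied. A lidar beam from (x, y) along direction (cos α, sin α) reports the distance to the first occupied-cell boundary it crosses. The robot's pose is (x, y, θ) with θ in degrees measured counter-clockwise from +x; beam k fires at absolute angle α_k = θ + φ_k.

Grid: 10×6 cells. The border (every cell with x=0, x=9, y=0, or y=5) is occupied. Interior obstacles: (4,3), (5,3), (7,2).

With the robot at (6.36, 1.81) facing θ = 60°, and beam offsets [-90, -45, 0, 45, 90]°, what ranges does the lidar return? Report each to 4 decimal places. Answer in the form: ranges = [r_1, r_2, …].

beam 1: φ=-90°, α=330°
  cosα=0.8660 sinα=-0.5000 | (6,1) | tMaxX 0.7390 tMaxY 1.6200 | tΔX 1.1547 tΔY 2.0000
    t=0.7390 [x] (7,1)
    t=1.6200 [y] (7,0) — stop
  → r_1 = 1.6200
beam 2: φ=-45°, α=15°
  cosα=0.9659 sinα=0.2588 | (6,1) | tMaxX 0.6626 tMaxY 0.7341 | tΔX 1.0353 tΔY 3.8637
    t=0.6626 [x] (7,1)
    t=0.7341 [y] (7,2) — stop
  → r_2 = 0.7341
beam 3: φ=0°, α=60°
  cosα=0.5000 sinα=0.8660 | (6,1) | tMaxX 1.2800 tMaxY 0.2194 | tΔX 2.0000 tΔY 1.1547
    t=0.2194 [y] (6,2)
    t=1.2800 [x] (7,2) — stop
  → r_3 = 1.2800
beam 4: φ=45°, α=105°
  cosα=-0.2588 sinα=0.9659 | (6,1) | tMaxX 1.3909 tMaxY 0.1967 | tΔX 3.8637 tΔY 1.0353
    t=0.1967 [y] (6,2)
    t=1.2320 [y] (6,3)
    t=1.3909 [x] (5,3) — stop
  → r_4 = 1.3909
beam 5: φ=90°, α=150°
  cosα=-0.8660 sinα=0.5000 | (6,1) | tMaxX 0.4157 tMaxY 0.3800 | tΔX 1.1547 tΔY 2.0000
    t=0.3800 [y] (6,2)
    t=0.4157 [x] (5,2)
    t=1.5704 [x] (4,2)
    t=2.3800 [y] (4,3) — stop
  → r_5 = 2.3800

ranges = [1.6200, 0.7341, 1.2800, 1.3909, 2.3800]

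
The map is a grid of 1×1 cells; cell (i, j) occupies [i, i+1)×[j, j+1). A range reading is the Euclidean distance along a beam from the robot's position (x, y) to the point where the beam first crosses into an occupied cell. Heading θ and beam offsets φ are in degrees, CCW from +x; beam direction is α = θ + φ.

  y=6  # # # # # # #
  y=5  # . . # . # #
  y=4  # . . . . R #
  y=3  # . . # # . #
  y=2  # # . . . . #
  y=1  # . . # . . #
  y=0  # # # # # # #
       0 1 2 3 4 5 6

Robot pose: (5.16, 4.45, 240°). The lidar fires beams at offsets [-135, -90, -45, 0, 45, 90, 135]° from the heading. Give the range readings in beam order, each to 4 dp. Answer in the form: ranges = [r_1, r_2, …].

ranges = [0.5694, 1.3395, 1.7387, 0.5196, 3.2455, 0.9699, 0.8696]

beam 1: φ=-135°, α=105°
  direction (-0.2588, 0.9659); cell (5,4); t to first gridline: x 0.6182, y 0.5694 (then +3.8637 / +1.0353)
    (5,5) via y @ 0.5694  # hit
  → r_1 = 0.5694
beam 2: φ=-90°, α=150°
  direction (-0.8660, 0.5000); cell (5,4); t to first gridline: x 0.1848, y 1.1000 (then +1.1547 / +2.0000)
    (4,4) via x @ 0.1848
    (4,5) via y @ 1.1000
    (3,5) via x @ 1.3395  # hit
  → r_2 = 1.3395
beam 3: φ=-45°, α=195°
  direction (-0.9659, -0.2588); cell (5,4); t to first gridline: x 0.1656, y 1.7387 (then +1.0353 / +3.8637)
    (4,4) via x @ 0.1656
    (3,4) via x @ 1.2009
    (3,3) via y @ 1.7387  # hit
  → r_3 = 1.7387
beam 4: φ=0°, α=240°
  direction (-0.5000, -0.8660); cell (5,4); t to first gridline: x 0.3200, y 0.5196 (then +2.0000 / +1.1547)
    (4,4) via x @ 0.3200
    (4,3) via y @ 0.5196  # hit
  → r_4 = 0.5196
beam 5: φ=45°, α=285°
  direction (0.2588, -0.9659); cell (5,4); t to first gridline: x 3.2455, y 0.4659 (then +3.8637 / +1.0353)
    (5,3) via y @ 0.4659
    (5,2) via y @ 1.5012
    (5,1) via y @ 2.5364
    (6,1) via x @ 3.2455  # hit
  → r_5 = 3.2455
beam 6: φ=90°, α=330°
  direction (0.8660, -0.5000); cell (5,4); t to first gridline: x 0.9699, y 0.9000 (then +1.1547 / +2.0000)
    (5,3) via y @ 0.9000
    (6,3) via x @ 0.9699  # hit
  → r_6 = 0.9699
beam 7: φ=135°, α=15°
  direction (0.9659, 0.2588); cell (5,4); t to first gridline: x 0.8696, y 2.1250 (then +1.0353 / +3.8637)
    (6,4) via x @ 0.8696  # hit
  → r_7 = 0.8696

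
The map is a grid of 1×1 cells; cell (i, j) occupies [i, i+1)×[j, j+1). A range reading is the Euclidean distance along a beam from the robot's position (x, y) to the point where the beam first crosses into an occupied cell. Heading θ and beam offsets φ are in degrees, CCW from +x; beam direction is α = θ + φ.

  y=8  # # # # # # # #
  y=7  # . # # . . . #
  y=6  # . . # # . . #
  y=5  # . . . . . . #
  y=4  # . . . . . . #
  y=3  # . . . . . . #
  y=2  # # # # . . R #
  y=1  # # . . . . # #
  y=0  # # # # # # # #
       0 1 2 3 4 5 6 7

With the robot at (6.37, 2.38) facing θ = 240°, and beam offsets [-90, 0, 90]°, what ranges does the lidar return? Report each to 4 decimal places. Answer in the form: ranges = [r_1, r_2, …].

ranges = [6.2007, 0.4388, 0.7275]

beam 1: φ=-90°, α=150°
  direction (-0.8660, 0.5000); cell (6,2); t to first gridline: x 0.4272, y 1.2400 (then +1.1547 / +2.0000)
    (5,2) via x @ 0.4272
    (5,3) via y @ 1.2400
    (4,3) via x @ 1.5819
    (3,3) via x @ 2.7366
    (3,4) via y @ 3.2400
    (2,4) via x @ 3.8913
    (1,4) via x @ 5.0460
    (1,5) via y @ 5.2400
    (0,5) via x @ 6.2007  # hit
  → r_1 = 6.2007
beam 2: φ=0°, α=240°
  direction (-0.5000, -0.8660); cell (6,2); t to first gridline: x 0.7400, y 0.4388 (then +2.0000 / +1.1547)
    (6,1) via y @ 0.4388  # hit
  → r_2 = 0.4388
beam 3: φ=90°, α=330°
  direction (0.8660, -0.5000); cell (6,2); t to first gridline: x 0.7275, y 0.7600 (then +1.1547 / +2.0000)
    (7,2) via x @ 0.7275  # hit
  → r_3 = 0.7275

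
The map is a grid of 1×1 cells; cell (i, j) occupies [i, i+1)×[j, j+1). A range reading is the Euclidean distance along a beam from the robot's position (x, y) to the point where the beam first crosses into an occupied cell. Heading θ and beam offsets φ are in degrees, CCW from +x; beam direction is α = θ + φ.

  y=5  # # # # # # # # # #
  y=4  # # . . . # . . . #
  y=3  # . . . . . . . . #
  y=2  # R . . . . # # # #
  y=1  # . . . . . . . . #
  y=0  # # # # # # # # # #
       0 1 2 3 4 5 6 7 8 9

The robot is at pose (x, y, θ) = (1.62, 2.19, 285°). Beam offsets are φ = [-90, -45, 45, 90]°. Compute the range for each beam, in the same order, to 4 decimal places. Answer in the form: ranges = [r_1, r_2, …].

beam 1: φ=-90°, α=195°
  direction (-0.9659, -0.2588); cell (1,2); t to first gridline: x 0.6419, y 0.7341 (then +1.0353 / +3.8637)
    (0,2) via x @ 0.6419  # hit
  → r_1 = 0.6419
beam 2: φ=-45°, α=240°
  direction (-0.5000, -0.8660); cell (1,2); t to first gridline: x 1.2400, y 0.2194 (then +2.0000 / +1.1547)
    (1,1) via y @ 0.2194
    (0,1) via x @ 1.2400  # hit
  → r_2 = 1.2400
beam 3: φ=45°, α=330°
  direction (0.8660, -0.5000); cell (1,2); t to first gridline: x 0.4388, y 0.3800 (then +1.1547 / +2.0000)
    (1,1) via y @ 0.3800
    (2,1) via x @ 0.4388
    (3,1) via x @ 1.5935
    (3,0) via y @ 2.3800  # hit
  → r_3 = 2.3800
beam 4: φ=90°, α=15°
  direction (0.9659, 0.2588); cell (1,2); t to first gridline: x 0.3934, y 3.1296 (then +1.0353 / +3.8637)
    (2,2) via x @ 0.3934
    (3,2) via x @ 1.4287
    (4,2) via x @ 2.4640
    (4,3) via y @ 3.1296
    (5,3) via x @ 3.4992
    (6,3) via x @ 4.5345
    (7,3) via x @ 5.5698
    (8,3) via x @ 6.6051
    (8,4) via y @ 6.9933
    (9,4) via x @ 7.6403  # hit
  → r_4 = 7.6403

ranges = [0.6419, 1.2400, 2.3800, 7.6403]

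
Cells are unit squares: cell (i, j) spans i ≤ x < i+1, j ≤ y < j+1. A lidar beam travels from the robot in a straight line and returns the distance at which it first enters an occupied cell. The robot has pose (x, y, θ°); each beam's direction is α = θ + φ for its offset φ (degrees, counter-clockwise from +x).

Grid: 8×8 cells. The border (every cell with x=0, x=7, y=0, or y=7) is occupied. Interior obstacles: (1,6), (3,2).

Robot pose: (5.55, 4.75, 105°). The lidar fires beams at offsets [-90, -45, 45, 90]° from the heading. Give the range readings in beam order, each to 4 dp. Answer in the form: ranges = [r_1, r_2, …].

ranges = [1.5012, 2.5981, 4.0992, 4.7105]

beam 1: φ=-90°, α=15°
  dir = (cos 15°, sin 15°) = (0.9659, 0.2588); from cell (5,4)
  next x-line at t=0.4659, next y-line at t=0.9659; Δt_x=1.0353, Δt_y=3.8637
    x: enter (6,4) at t=0.4659
    y: enter (6,5) at t=0.9659
    x: enter (7,5) at t=1.5012 ← occupied
  → r_1 = 1.5012
beam 2: φ=-45°, α=60°
  dir = (cos 60°, sin 60°) = (0.5000, 0.8660); from cell (5,4)
  next x-line at t=0.9000, next y-line at t=0.2887; Δt_x=2.0000, Δt_y=1.1547
    y: enter (5,5) at t=0.2887
    x: enter (6,5) at t=0.9000
    y: enter (6,6) at t=1.4434
    y: enter (6,7) at t=2.5981 ← occupied
  → r_2 = 2.5981
beam 3: φ=45°, α=150°
  dir = (cos 150°, sin 150°) = (-0.8660, 0.5000); from cell (5,4)
  next x-line at t=0.6351, next y-line at t=0.5000; Δt_x=1.1547, Δt_y=2.0000
    y: enter (5,5) at t=0.5000
    x: enter (4,5) at t=0.6351
    x: enter (3,5) at t=1.7898
    y: enter (3,6) at t=2.5000
    x: enter (2,6) at t=2.9445
    x: enter (1,6) at t=4.0992 ← occupied
  → r_3 = 4.0992
beam 4: φ=90°, α=195°
  dir = (cos 195°, sin 195°) = (-0.9659, -0.2588); from cell (5,4)
  next x-line at t=0.5694, next y-line at t=2.8978; Δt_x=1.0353, Δt_y=3.8637
    x: enter (4,4) at t=0.5694
    x: enter (3,4) at t=1.6047
    x: enter (2,4) at t=2.6400
    y: enter (2,3) at t=2.8978
    x: enter (1,3) at t=3.6752
    x: enter (0,3) at t=4.7105 ← occupied
  → r_4 = 4.7105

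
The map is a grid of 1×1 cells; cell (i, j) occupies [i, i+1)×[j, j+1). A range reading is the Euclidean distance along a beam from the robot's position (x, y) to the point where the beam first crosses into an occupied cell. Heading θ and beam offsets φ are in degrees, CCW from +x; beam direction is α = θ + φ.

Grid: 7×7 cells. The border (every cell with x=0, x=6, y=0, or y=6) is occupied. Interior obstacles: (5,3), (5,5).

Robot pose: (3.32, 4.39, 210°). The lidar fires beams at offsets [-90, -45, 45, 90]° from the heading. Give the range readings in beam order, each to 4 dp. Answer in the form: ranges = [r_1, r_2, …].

ranges = [1.8591, 2.4018, 3.5096, 3.9144]

beam 1: φ=-90°, α=120°
  d=(-0.5000,0.8660)  start (3,4)  tX=0.6400 tY=0.7044  stride 1/|dx|=2.0000 1/|dy|=1.1547
    cross x-line → (2,4), t=0.6400
    cross y-line → (2,5), t=0.7044
    cross y-line → (2,6), t=1.8591 (wall)
  → r_1 = 1.8591
beam 2: φ=-45°, α=165°
  d=(-0.9659,0.2588)  start (3,4)  tX=0.3313 tY=2.3569  stride 1/|dx|=1.0353 1/|dy|=3.8637
    cross x-line → (2,4), t=0.3313
    cross x-line → (1,4), t=1.3666
    cross y-line → (1,5), t=2.3569
    cross x-line → (0,5), t=2.4018 (wall)
  → r_2 = 2.4018
beam 3: φ=45°, α=255°
  d=(-0.2588,-0.9659)  start (3,4)  tX=1.2364 tY=0.4038  stride 1/|dx|=3.8637 1/|dy|=1.0353
    cross y-line → (3,3), t=0.4038
    cross x-line → (2,3), t=1.2364
    cross y-line → (2,2), t=1.4390
    cross y-line → (2,1), t=2.4743
    cross y-line → (2,0), t=3.5096 (wall)
  → r_3 = 3.5096
beam 4: φ=90°, α=300°
  d=(0.5000,-0.8660)  start (3,4)  tX=1.3600 tY=0.4503  stride 1/|dx|=2.0000 1/|dy|=1.1547
    cross y-line → (3,3), t=0.4503
    cross x-line → (4,3), t=1.3600
    cross y-line → (4,2), t=1.6050
    cross y-line → (4,1), t=2.7597
    cross x-line → (5,1), t=3.3600
    cross y-line → (5,0), t=3.9144 (wall)
  → r_4 = 3.9144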